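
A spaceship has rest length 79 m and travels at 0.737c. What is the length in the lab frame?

Proper length L₀ = 79 m
γ = 1/√(1 - 0.737²) = 1.4795
L = L₀/γ = 79/1.4795 = 53.40 m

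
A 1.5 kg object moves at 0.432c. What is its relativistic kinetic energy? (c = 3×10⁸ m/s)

γ = 1/√(1 - 0.432²) = 1.1088
γ - 1 = 0.1088
KE = (γ-1)mc² = 0.1088 × 1.5 × (3×10⁸)² = 1.469×10¹⁶ J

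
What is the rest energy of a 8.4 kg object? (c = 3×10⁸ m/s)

c² = (3×10⁸)² = 9.000×10¹⁶ m²/s²
E₀ = mc² = 8.4 × 9.000×10¹⁶ = 7.560×10¹⁷ J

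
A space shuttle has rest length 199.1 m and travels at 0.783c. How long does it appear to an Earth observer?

Proper length L₀ = 199.1 m
γ = 1/√(1 - 0.783²) = 1.608
L = L₀/γ = 199.1/1.608 = 123.8 m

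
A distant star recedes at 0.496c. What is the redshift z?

β = 0.496
(1+β)/(1-β) = 1.496/0.504 = 2.9683
√(2.9683) = 1.7229
z = 1.7229 - 1 = 0.7229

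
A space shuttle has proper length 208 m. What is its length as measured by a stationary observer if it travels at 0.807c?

Proper length L₀ = 208 m
γ = 1/√(1 - 0.807²) = 1.6933
L = L₀/γ = 208/1.6933 = 122.8 m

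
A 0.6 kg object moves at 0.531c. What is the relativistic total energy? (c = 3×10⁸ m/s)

γ = 1/√(1 - 0.531²) = 1.1801
mc² = 0.6 × (3×10⁸)² = 5.400×10¹⁶ J
E = γmc² = 1.1801 × 5.400×10¹⁶ = 6.373×10¹⁶ J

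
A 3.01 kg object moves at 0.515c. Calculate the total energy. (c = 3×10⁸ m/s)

γ = 1/√(1 - 0.515²) = 1.1666
mc² = 3.01 × (3×10⁸)² = 2.709×10¹⁷ J
E = γmc² = 1.1666 × 2.709×10¹⁷ = 3.160×10¹⁷ J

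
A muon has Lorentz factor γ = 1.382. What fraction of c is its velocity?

From γ = 1/√(1 - v²/c²):
1/γ² = 1/1.382² = 0.5236
v²/c² = 1 - 0.5236 = 0.4764
v/c = √(0.4764) = 0.6902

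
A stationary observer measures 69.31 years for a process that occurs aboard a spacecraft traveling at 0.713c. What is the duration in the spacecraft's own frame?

Dilated time Δt = 69.31 years
γ = 1/√(1 - 0.713²) = 1.426
Δt₀ = Δt/γ = 69.31/1.426 = 48.60 years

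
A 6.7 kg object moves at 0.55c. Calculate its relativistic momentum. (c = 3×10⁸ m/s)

γ = 1/√(1 - 0.55²) = 1.1974
v = 0.55 × 3×10⁸ = 1.650×10⁸ m/s
p = γmv = 1.1974 × 6.7 × 1.650×10⁸ = 1.324×10⁹ kg·m/s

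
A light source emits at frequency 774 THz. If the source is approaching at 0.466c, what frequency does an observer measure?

β = v/c = 0.466
(1+β)/(1-β) = 1.466/0.534 = 2.7453
Doppler factor = √(2.7453) = 1.6569
f_obs = 774 × 1.6569 = 1282 THz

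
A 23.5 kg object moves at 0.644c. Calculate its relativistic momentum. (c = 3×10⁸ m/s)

γ = 1/√(1 - 0.644²) = 1.30715
v = 0.644 × 3×10⁸ = 1.932×10⁸ m/s
p = γmv = 1.30715 × 23.5 × 1.932×10⁸ = 5.935×10⁹ kg·m/s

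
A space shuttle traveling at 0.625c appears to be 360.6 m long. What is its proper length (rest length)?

Contracted length L = 360.6 m
γ = 1/√(1 - 0.625²) = 1.281
L₀ = γL = 1.281 × 360.6 = 461.9 m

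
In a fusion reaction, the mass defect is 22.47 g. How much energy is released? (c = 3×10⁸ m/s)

Convert mass defect: Δm = 22.47 g = 0.02247 kg
E = Δm·c² = 0.02247 × (3×10⁸)²
= 0.02247 × 9×10¹⁶ = 2.022×10¹⁵ J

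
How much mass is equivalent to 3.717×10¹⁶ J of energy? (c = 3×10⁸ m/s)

From E = mc², we get m = E/c²
c² = (3×10⁸)² = 9×10¹⁶ m²/s²
m = 3.717×10¹⁶ / 9×10¹⁶ = 0.4130 kg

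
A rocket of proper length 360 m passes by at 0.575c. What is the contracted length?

Proper length L₀ = 360 m
γ = 1/√(1 - 0.575²) = 1.2223
L = L₀/γ = 360/1.2223 = 294.5 m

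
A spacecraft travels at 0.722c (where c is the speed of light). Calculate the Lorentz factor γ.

v/c = 0.722, so (v/c)² = 0.521284
1 - (v/c)² = 0.478716
γ = 1/√(0.478716) = 1.445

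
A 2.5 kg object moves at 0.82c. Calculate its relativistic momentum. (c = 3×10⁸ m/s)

γ = 1/√(1 - 0.82²) = 1.747
v = 0.82 × 3×10⁸ = 2.460×10⁸ m/s
p = γmv = 1.747 × 2.5 × 2.460×10⁸ = 1.074×10⁹ kg·m/s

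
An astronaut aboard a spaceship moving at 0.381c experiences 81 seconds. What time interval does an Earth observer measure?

Proper time Δt₀ = 81 seconds
γ = 1/√(1 - 0.381²) = 1.0816
Δt = γΔt₀ = 1.0816 × 81 = 87.61 seconds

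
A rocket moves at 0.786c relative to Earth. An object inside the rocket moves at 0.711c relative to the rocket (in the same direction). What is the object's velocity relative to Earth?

u = (u' + v)/(1 + u'v/c²)
Numerator: 0.711 + 0.786 = 1.497
Denominator: 1 + 0.558846 = 1.558846
u = 1.497/1.558846 = 0.9603c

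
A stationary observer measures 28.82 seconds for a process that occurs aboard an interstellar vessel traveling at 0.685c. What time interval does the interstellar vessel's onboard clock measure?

Dilated time Δt = 28.82 seconds
γ = 1/√(1 - 0.685²) = 1.3726
Δt₀ = Δt/γ = 28.82/1.3726 = 21.00 seconds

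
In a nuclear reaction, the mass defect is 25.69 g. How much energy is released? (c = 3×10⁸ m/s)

Convert mass defect: Δm = 25.69 g = 0.02569 kg
E = Δm·c² = 0.02569 × (3×10⁸)²
= 0.02569 × 9×10¹⁶ = 2.312×10¹⁵ J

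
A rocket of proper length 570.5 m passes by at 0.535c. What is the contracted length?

Proper length L₀ = 570.5 m
γ = 1/√(1 - 0.535²) = 1.1836
L = L₀/γ = 570.5/1.1836 = 482.0 m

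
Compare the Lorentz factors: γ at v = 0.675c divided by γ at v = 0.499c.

γ₁ = 1/√(1 - 0.675²) = 1.3553
γ₂ = 1/√(1 - 0.499²) = 1.1539
γ₁/γ₂ = 1.3553/1.1539 = 1.175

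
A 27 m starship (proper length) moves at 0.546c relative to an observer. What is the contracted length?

Proper length L₀ = 27 m
γ = 1/√(1 - 0.546²) = 1.1936
L = L₀/γ = 27/1.1936 = 22.62 m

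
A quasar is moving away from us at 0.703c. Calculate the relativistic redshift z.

β = 0.703
(1+β)/(1-β) = 1.703/0.297 = 5.734
√(5.734) = 2.395
z = 2.395 - 1 = 1.395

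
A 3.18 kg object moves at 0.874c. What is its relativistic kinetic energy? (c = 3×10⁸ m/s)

γ = 1/√(1 - 0.874²) = 2.058
γ - 1 = 1.058
KE = (γ-1)mc² = 1.058 × 3.18 × (3×10⁸)² = 3.028×10¹⁷ J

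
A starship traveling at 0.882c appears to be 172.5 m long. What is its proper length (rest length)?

Contracted length L = 172.5 m
γ = 1/√(1 - 0.882²) = 2.122
L₀ = γL = 2.122 × 172.5 = 366.0 m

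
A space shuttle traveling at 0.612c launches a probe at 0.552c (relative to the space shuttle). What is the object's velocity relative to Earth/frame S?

u = (u' + v)/(1 + u'v/c²)
Numerator: 0.552 + 0.612 = 1.164
Denominator: 1 + 0.337824 = 1.337824
u = 1.164/1.337824 = 0.8701c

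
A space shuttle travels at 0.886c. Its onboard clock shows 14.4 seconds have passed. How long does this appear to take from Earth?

Proper time Δt₀ = 14.4 seconds
γ = 1/√(1 - 0.886²) = 2.157
Δt = γΔt₀ = 2.157 × 14.4 = 31.06 seconds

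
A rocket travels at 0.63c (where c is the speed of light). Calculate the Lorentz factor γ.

v/c = 0.63, so (v/c)² = 0.3969
1 - (v/c)² = 0.6031
γ = 1/√(0.6031) = 1.288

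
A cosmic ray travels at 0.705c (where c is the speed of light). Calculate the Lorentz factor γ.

v/c = 0.705, so (v/c)² = 0.497025
1 - (v/c)² = 0.502975
γ = 1/√(0.502975) = 1.410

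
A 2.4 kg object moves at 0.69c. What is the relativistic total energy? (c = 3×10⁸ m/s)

γ = 1/√(1 - 0.69²) = 1.3816
mc² = 2.4 × (3×10⁸)² = 2.160×10¹⁷ J
E = γmc² = 1.3816 × 2.160×10¹⁷ = 2.984×10¹⁷ J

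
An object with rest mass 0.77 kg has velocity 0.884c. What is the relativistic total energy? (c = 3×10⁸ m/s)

γ = 1/√(1 - 0.884²) = 2.139
mc² = 0.77 × (3×10⁸)² = 6.930×10¹⁶ J
E = γmc² = 2.139 × 6.930×10¹⁶ = 1.482×10¹⁷ J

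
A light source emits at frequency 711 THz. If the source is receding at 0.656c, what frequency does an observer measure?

β = v/c = 0.656
(1-β)/(1+β) = 0.344/1.656 = 0.20773
Doppler factor = √(0.20773) = 0.4558
f_obs = 711 × 0.4558 = 324.1 THz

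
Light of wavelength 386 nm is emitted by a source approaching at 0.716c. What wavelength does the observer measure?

β = 0.716
Wavelength Doppler factor = √(0.284/1.716) = √(0.1655) = 0.4068
λ_obs = 386 × 0.4068 = 157.0 nm (blueshift)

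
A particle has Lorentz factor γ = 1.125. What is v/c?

From γ = 1/√(1 - v²/c²):
1/γ² = 1/1.125² = 0.7901
v²/c² = 1 - 0.7901 = 0.2099
v/c = √(0.2099) = 0.4581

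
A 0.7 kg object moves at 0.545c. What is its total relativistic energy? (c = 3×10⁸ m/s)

γ = 1/√(1 - 0.545²) = 1.1927
mc² = 0.7 × (3×10⁸)² = 6.300×10¹⁶ J
E = γmc² = 1.1927 × 6.300×10¹⁶ = 7.514×10¹⁶ J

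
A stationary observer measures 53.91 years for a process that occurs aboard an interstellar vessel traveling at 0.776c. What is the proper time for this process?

Dilated time Δt = 53.91 years
γ = 1/√(1 - 0.776²) = 1.5855
Δt₀ = Δt/γ = 53.91/1.5855 = 34.00 years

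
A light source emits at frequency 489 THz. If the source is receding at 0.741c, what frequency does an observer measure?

β = v/c = 0.741
(1-β)/(1+β) = 0.259/1.741 = 0.1488
Doppler factor = √(0.1488) = 0.3857
f_obs = 489 × 0.3857 = 188.6 THz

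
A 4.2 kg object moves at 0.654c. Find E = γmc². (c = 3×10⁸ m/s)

γ = 1/√(1 - 0.654²) = 1.322
mc² = 4.2 × (3×10⁸)² = 3.780×10¹⁷ J
E = γmc² = 1.322 × 3.780×10¹⁷ = 4.997×10¹⁷ J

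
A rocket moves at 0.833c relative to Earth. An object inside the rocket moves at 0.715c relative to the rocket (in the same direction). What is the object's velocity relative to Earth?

u = (u' + v)/(1 + u'v/c²)
Numerator: 0.715 + 0.833 = 1.548
Denominator: 1 + 0.595595 = 1.595595
u = 1.548/1.595595 = 0.9702c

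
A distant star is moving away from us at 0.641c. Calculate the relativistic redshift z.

β = 0.641
(1+β)/(1-β) = 1.641/0.359 = 4.571
√(4.571) = 2.138
z = 2.138 - 1 = 1.138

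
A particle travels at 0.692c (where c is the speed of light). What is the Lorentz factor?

v/c = 0.692, so (v/c)² = 0.478864
1 - (v/c)² = 0.521136
γ = 1/√(0.521136) = 1.385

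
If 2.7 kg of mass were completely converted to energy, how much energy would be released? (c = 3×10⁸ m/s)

Using E = mc²:
c² = (3×10⁸)² = 9×10¹⁶ m²/s²
E = 2.7 × 9×10¹⁶ = 2.430×10¹⁷ J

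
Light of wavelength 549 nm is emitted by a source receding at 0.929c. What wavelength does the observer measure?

β = 0.929
Wavelength Doppler factor = √(1.929/0.071) = √(27.169) = 5.2124
λ_obs = 549 × 5.2124 = 2862 nm (redshift)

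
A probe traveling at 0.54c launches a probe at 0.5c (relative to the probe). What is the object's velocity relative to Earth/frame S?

u = (u' + v)/(1 + u'v/c²)
Numerator: 0.5 + 0.54 = 1.04
Denominator: 1 + 0.27 = 1.27
u = 1.04/1.27 = 0.8189c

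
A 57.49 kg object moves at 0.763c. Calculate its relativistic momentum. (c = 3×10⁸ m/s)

γ = 1/√(1 - 0.763²) = 1.547
v = 0.763 × 3×10⁸ = 2.289×10⁸ m/s
p = γmv = 1.547 × 57.49 × 2.289×10⁸ = 2.036×10¹⁰ kg·m/s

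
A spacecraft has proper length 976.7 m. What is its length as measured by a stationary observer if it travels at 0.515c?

Proper length L₀ = 976.7 m
γ = 1/√(1 - 0.515²) = 1.1666
L = L₀/γ = 976.7/1.1666 = 837.2 m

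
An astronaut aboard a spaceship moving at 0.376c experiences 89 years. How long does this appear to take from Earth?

Proper time Δt₀ = 89 years
γ = 1/√(1 - 0.376²) = 1.0792
Δt = γΔt₀ = 1.0792 × 89 = 96.05 years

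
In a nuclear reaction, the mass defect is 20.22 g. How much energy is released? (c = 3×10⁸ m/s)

Convert mass defect: Δm = 20.22 g = 0.02022 kg
E = Δm·c² = 0.02022 × (3×10⁸)²
= 0.02022 × 9×10¹⁶ = 1.820×10¹⁵ J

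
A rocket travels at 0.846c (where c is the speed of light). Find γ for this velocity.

v/c = 0.846, so (v/c)² = 0.715716
1 - (v/c)² = 0.284284
γ = 1/√(0.284284) = 1.876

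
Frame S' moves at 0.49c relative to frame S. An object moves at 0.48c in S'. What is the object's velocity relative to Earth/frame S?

u = (u' + v)/(1 + u'v/c²)
Numerator: 0.48 + 0.49 = 0.97
Denominator: 1 + 0.2352 = 1.2352
u = 0.97/1.2352 = 0.7853c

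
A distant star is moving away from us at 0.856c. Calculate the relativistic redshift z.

β = 0.856
(1+β)/(1-β) = 1.856/0.144 = 12.89
√(12.89) = 3.590
z = 3.590 - 1 = 2.590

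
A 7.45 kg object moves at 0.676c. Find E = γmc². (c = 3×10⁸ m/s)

γ = 1/√(1 - 0.676²) = 1.357
mc² = 7.45 × (3×10⁸)² = 6.705×10¹⁷ J
E = γmc² = 1.357 × 6.705×10¹⁷ = 9.099×10¹⁷ J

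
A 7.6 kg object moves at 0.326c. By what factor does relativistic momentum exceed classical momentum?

p_rel = γmv, p_class = mv
Ratio = γ = 1/√(1 - 0.326²) = 1.058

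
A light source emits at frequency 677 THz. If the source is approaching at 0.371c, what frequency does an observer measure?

β = v/c = 0.371
(1+β)/(1-β) = 1.371/0.629 = 2.1797
Doppler factor = √(2.1797) = 1.4764
f_obs = 677 × 1.4764 = 999.5 THz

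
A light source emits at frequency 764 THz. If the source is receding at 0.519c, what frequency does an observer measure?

β = v/c = 0.519
(1-β)/(1+β) = 0.481/1.519 = 0.31666
Doppler factor = √(0.31666) = 0.5627
f_obs = 764 × 0.5627 = 429.9 THz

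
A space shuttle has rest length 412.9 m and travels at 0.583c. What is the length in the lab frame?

Proper length L₀ = 412.9 m
γ = 1/√(1 - 0.583²) = 1.2308
L = L₀/γ = 412.9/1.2308 = 335.5 m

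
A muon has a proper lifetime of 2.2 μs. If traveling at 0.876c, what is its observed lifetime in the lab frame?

Proper lifetime τ₀ = 2.2 μs
γ = 1/√(1 - 0.876²) = 2.073
τ = γτ₀ = 2.073 × 2.2 μs = 4.561 μs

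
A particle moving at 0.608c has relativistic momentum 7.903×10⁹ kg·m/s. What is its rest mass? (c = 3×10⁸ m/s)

γ = 1/√(1 - 0.608²) = 1.2595
v = 0.608 × 3×10⁸ = 1.824×10⁸ m/s
m = p/(γv) = 7.903×10⁹/(1.2595 × 1.824×10⁸) = 34.40 kg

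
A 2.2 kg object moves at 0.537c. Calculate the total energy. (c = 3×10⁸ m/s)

γ = 1/√(1 - 0.537²) = 1.1854
mc² = 2.2 × (3×10⁸)² = 1.980×10¹⁷ J
E = γmc² = 1.1854 × 1.980×10¹⁷ = 2.347×10¹⁷ J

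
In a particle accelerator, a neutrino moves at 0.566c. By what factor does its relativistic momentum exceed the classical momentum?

p_rel = γmv, p_class = mv
Ratio = γ = 1/√(1 - 0.566²)
= 1/√(0.679644) = 1.213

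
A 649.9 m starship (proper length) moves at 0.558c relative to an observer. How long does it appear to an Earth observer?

Proper length L₀ = 649.9 m
γ = 1/√(1 - 0.558²) = 1.205
L = L₀/γ = 649.9/1.205 = 539.3 m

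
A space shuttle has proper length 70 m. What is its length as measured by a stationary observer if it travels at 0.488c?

Proper length L₀ = 70 m
γ = 1/√(1 - 0.488²) = 1.1457
L = L₀/γ = 70/1.1457 = 61.10 m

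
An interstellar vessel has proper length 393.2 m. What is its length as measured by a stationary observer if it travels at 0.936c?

Proper length L₀ = 393.2 m
γ = 1/√(1 - 0.936²) = 2.841
L = L₀/γ = 393.2/2.841 = 138.4 m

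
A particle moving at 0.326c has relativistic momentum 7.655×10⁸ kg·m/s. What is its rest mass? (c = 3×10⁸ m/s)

γ = 1/√(1 - 0.326²) = 1.0578
v = 0.326 × 3×10⁸ = 9.780×10⁷ m/s
m = p/(γv) = 7.655×10⁸/(1.0578 × 9.780×10⁷) = 7.400 kg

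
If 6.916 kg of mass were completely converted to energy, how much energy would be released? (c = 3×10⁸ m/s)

Using E = mc²:
c² = (3×10⁸)² = 9×10¹⁶ m²/s²
E = 6.916 × 9×10¹⁶ = 6.224×10¹⁷ J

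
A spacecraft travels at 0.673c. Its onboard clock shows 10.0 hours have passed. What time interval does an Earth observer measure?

Proper time Δt₀ = 10.0 hours
γ = 1/√(1 - 0.673²) = 1.352
Δt = γΔt₀ = 1.352 × 10.0 = 13.52 hours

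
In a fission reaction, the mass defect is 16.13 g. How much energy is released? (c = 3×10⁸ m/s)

Convert mass defect: Δm = 16.13 g = 0.01613 kg
E = Δm·c² = 0.01613 × (3×10⁸)²
= 0.01613 × 9×10¹⁶ = 1.452×10¹⁵ J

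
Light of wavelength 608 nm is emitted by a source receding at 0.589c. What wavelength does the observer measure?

β = 0.589
Wavelength Doppler factor = √(1.589/0.411) = √(3.866) = 1.966
λ_obs = 608 × 1.966 = 1195 nm (redshift)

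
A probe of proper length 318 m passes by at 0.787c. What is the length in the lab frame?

Proper length L₀ = 318 m
γ = 1/√(1 - 0.787²) = 1.621
L = L₀/γ = 318/1.621 = 196.2 m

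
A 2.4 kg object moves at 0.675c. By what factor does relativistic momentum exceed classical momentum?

p_rel = γmv, p_class = mv
Ratio = γ = 1/√(1 - 0.675²) = 1.355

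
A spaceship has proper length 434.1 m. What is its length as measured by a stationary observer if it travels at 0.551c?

Proper length L₀ = 434.1 m
γ = 1/√(1 - 0.551²) = 1.1983
L = L₀/γ = 434.1/1.1983 = 362.3 m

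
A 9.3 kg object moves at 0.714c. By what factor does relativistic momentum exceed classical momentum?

p_rel = γmv, p_class = mv
Ratio = γ = 1/√(1 - 0.714²) = 1.428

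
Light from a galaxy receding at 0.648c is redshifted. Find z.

β = 0.648
(1+β)/(1-β) = 1.648/0.352 = 4.682
√(4.682) = 2.164
z = 2.164 - 1 = 1.164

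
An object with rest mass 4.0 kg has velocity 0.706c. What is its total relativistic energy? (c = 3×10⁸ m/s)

γ = 1/√(1 - 0.706²) = 1.412
mc² = 4.0 × (3×10⁸)² = 3.600×10¹⁷ J
E = γmc² = 1.412 × 3.600×10¹⁷ = 5.083×10¹⁷ J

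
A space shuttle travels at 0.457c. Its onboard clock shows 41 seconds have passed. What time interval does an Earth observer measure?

Proper time Δt₀ = 41 seconds
γ = 1/√(1 - 0.457²) = 1.1243
Δt = γΔt₀ = 1.1243 × 41 = 46.10 seconds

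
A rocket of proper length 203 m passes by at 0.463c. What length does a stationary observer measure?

Proper length L₀ = 203 m
γ = 1/√(1 - 0.463²) = 1.1282
L = L₀/γ = 203/1.1282 = 179.9 m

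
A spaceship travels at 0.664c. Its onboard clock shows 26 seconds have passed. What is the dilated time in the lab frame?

Proper time Δt₀ = 26 seconds
γ = 1/√(1 - 0.664²) = 1.3374
Δt = γΔt₀ = 1.3374 × 26 = 34.77 seconds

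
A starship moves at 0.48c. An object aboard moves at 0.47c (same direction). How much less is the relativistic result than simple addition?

Classical: u' + v = 0.47 + 0.48 = 0.95c
Relativistic: u = (0.47 + 0.48)/(1 + 0.2256) = 0.95/1.2256 = 0.7751c
Difference: 0.95 - 0.7751 = 0.1749c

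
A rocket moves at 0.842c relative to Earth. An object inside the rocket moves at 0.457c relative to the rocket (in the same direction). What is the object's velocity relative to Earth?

u = (u' + v)/(1 + u'v/c²)
Numerator: 0.457 + 0.842 = 1.299
Denominator: 1 + 0.384794 = 1.384794
u = 1.299/1.384794 = 0.9380c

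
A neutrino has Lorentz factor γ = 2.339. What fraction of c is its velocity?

From γ = 1/√(1 - v²/c²):
1/γ² = 1/2.339² = 0.1828
v²/c² = 1 - 0.1828 = 0.8172
v/c = √(0.8172) = 0.9040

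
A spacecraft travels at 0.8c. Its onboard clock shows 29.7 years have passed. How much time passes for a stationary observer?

Proper time Δt₀ = 29.7 years
γ = 1/√(1 - 0.8²) = 1.6667
Δt = γΔt₀ = 1.6667 × 29.7 = 49.50 years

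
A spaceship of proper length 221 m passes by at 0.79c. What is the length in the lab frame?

Proper length L₀ = 221 m
γ = 1/√(1 - 0.79²) = 1.631
L = L₀/γ = 221/1.631 = 135.5 m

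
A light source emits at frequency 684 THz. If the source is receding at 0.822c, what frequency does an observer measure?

β = v/c = 0.822
(1-β)/(1+β) = 0.178/1.822 = 0.09769
Doppler factor = √(0.09769) = 0.3126
f_obs = 684 × 0.3126 = 213.8 THz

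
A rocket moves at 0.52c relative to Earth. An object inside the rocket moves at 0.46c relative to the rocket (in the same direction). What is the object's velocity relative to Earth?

u = (u' + v)/(1 + u'v/c²)
Numerator: 0.46 + 0.52 = 0.98
Denominator: 1 + 0.2392 = 1.2392
u = 0.98/1.2392 = 0.7908c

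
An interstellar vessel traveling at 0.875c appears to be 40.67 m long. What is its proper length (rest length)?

Contracted length L = 40.67 m
γ = 1/√(1 - 0.875²) = 2.0656
L₀ = γL = 2.0656 × 40.67 = 84.01 m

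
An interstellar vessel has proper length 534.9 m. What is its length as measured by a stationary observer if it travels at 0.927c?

Proper length L₀ = 534.9 m
γ = 1/√(1 - 0.927²) = 2.666
L = L₀/γ = 534.9/2.666 = 200.6 m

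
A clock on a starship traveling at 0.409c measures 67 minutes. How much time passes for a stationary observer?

Proper time Δt₀ = 67 minutes
γ = 1/√(1 - 0.409²) = 1.0958
Δt = γΔt₀ = 1.0958 × 67 = 73.42 minutes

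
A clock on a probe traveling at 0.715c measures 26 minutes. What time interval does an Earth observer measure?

Proper time Δt₀ = 26 minutes
γ = 1/√(1 - 0.715²) = 1.4304
Δt = γΔt₀ = 1.4304 × 26 = 37.19 minutes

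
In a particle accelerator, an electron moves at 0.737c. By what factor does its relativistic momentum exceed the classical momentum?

p_rel = γmv, p_class = mv
Ratio = γ = 1/√(1 - 0.737²)
= 1/√(0.456831) = 1.480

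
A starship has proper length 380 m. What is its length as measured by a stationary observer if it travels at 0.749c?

Proper length L₀ = 380 m
γ = 1/√(1 - 0.749²) = 1.509
L = L₀/γ = 380/1.509 = 251.8 m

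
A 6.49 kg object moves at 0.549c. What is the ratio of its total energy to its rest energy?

E = γmc², E₀ = mc²
E/E₀ = γ = 1/√(1 - 0.549²) = 1.196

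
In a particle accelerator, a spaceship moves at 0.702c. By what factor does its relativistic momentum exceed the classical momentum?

p_rel = γmv, p_class = mv
Ratio = γ = 1/√(1 - 0.702²)
= 1/√(0.507196) = 1.404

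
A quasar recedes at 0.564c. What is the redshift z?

β = 0.564
(1+β)/(1-β) = 1.564/0.436 = 3.587
√(3.587) = 1.894
z = 1.894 - 1 = 0.8940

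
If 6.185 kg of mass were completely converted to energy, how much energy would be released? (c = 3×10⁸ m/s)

Using E = mc²:
c² = (3×10⁸)² = 9×10¹⁶ m²/s²
E = 6.185 × 9×10¹⁶ = 5.567×10¹⁷ J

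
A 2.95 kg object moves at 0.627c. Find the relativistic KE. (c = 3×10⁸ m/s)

γ = 1/√(1 - 0.627²) = 1.28367
γ - 1 = 0.28367
KE = (γ-1)mc² = 0.28367 × 2.95 × (3×10⁸)² = 7.531×10¹⁶ J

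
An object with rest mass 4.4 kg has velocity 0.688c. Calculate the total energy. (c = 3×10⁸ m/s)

γ = 1/√(1 - 0.688²) = 1.378
mc² = 4.4 × (3×10⁸)² = 3.960×10¹⁷ J
E = γmc² = 1.378 × 3.960×10¹⁷ = 5.457×10¹⁷ J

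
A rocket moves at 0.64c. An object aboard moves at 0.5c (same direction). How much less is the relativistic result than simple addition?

Classical: u' + v = 0.5 + 0.64 = 1.14c
Relativistic: u = (0.5 + 0.64)/(1 + 0.32) = 1.14/1.32 = 0.8636c
Difference: 1.14 - 0.8636 = 0.2764c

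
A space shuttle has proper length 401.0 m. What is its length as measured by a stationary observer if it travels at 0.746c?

Proper length L₀ = 401.0 m
γ = 1/√(1 - 0.746²) = 1.502
L = L₀/γ = 401.0/1.502 = 267.0 m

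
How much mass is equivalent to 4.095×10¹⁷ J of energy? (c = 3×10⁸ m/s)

From E = mc², we get m = E/c²
c² = (3×10⁸)² = 9×10¹⁶ m²/s²
m = 4.095×10¹⁷ / 9×10¹⁶ = 4.550 kg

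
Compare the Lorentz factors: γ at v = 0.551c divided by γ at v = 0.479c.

γ₁ = 1/√(1 - 0.551²) = 1.198
γ₂ = 1/√(1 - 0.479²) = 1.139
γ₁/γ₂ = 1.198/1.139 = 1.052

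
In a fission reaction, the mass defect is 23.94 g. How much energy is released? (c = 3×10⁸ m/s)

Convert mass defect: Δm = 23.94 g = 0.02394 kg
E = Δm·c² = 0.02394 × (3×10⁸)²
= 0.02394 × 9×10¹⁶ = 2.155×10¹⁵ J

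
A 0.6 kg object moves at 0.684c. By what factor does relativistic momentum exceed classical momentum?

p_rel = γmv, p_class = mv
Ratio = γ = 1/√(1 - 0.684²) = 1.371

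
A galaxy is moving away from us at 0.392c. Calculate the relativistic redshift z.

β = 0.392
(1+β)/(1-β) = 1.392/0.608 = 2.2895
√(2.2895) = 1.5131
z = 1.5131 - 1 = 0.5131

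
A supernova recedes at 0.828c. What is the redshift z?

β = 0.828
(1+β)/(1-β) = 1.828/0.172 = 10.63
√(10.63) = 3.260
z = 3.260 - 1 = 2.260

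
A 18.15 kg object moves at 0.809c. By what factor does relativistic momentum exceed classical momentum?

p_rel = γmv, p_class = mv
Ratio = γ = 1/√(1 - 0.809²) = 1.701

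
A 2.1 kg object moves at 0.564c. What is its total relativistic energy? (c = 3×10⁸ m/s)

γ = 1/√(1 - 0.564²) = 1.211
mc² = 2.1 × (3×10⁸)² = 1.890×10¹⁷ J
E = γmc² = 1.211 × 1.890×10¹⁷ = 2.289×10¹⁷ J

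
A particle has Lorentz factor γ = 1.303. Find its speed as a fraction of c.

From γ = 1/√(1 - v²/c²):
1/γ² = 1/1.303² = 0.5890
v²/c² = 1 - 0.5890 = 0.4110
v/c = √(0.4110) = 0.6411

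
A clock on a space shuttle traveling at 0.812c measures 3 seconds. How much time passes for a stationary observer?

Proper time Δt₀ = 3 seconds
γ = 1/√(1 - 0.812²) = 1.7133
Δt = γΔt₀ = 1.7133 × 3 = 5.140 seconds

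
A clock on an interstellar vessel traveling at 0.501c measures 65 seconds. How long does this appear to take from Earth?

Proper time Δt₀ = 65 seconds
γ = 1/√(1 - 0.501²) = 1.1555
Δt = γΔt₀ = 1.1555 × 65 = 75.11 seconds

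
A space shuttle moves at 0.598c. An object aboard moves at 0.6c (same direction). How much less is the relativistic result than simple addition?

Classical: u' + v = 0.6 + 0.598 = 1.198c
Relativistic: u = (0.6 + 0.598)/(1 + 0.3588) = 1.198/1.3588 = 0.8817c
Difference: 1.198 - 0.8817 = 0.3163c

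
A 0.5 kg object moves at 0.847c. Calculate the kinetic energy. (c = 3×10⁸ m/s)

γ = 1/√(1 - 0.847²) = 1.8811
γ - 1 = 0.8811
KE = (γ-1)mc² = 0.8811 × 0.5 × (3×10⁸)² = 3.965×10¹⁶ J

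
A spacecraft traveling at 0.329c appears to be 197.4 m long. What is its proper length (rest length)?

Contracted length L = 197.4 m
γ = 1/√(1 - 0.329²) = 1.059
L₀ = γL = 1.059 × 197.4 = 209.0 m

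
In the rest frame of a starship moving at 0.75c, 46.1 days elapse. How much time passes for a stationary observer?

Proper time Δt₀ = 46.1 days
γ = 1/√(1 - 0.75²) = 1.512
Δt = γΔt₀ = 1.512 × 46.1 = 69.70 days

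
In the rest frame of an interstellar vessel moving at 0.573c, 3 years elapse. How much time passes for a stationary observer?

Proper time Δt₀ = 3 years
γ = 1/√(1 - 0.573²) = 1.2202
Δt = γΔt₀ = 1.2202 × 3 = 3.661 years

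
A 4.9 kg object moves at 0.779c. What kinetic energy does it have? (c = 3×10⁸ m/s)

γ = 1/√(1 - 0.779²) = 1.5948
γ - 1 = 0.5948
KE = (γ-1)mc² = 0.5948 × 4.9 × (3×10⁸)² = 2.623×10¹⁷ J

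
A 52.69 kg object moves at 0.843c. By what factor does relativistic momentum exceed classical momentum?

p_rel = γmv, p_class = mv
Ratio = γ = 1/√(1 - 0.843²) = 1.859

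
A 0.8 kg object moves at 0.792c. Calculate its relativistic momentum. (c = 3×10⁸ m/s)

γ = 1/√(1 - 0.792²) = 1.6379
v = 0.792 × 3×10⁸ = 2.376×10⁸ m/s
p = γmv = 1.6379 × 0.8 × 2.376×10⁸ = 3.113×10⁸ kg·m/s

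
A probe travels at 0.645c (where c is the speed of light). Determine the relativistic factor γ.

v/c = 0.645, so (v/c)² = 0.416025
1 - (v/c)² = 0.583975
γ = 1/√(0.583975) = 1.309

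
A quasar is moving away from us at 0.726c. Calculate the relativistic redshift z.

β = 0.726
(1+β)/(1-β) = 1.726/0.274 = 6.299
√(6.299) = 2.510
z = 2.510 - 1 = 1.510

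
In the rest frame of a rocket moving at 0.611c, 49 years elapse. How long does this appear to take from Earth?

Proper time Δt₀ = 49 years
γ = 1/√(1 - 0.611²) = 1.2632
Δt = γΔt₀ = 1.2632 × 49 = 61.90 years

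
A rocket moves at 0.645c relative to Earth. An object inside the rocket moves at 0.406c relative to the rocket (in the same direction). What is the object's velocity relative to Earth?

u = (u' + v)/(1 + u'v/c²)
Numerator: 0.406 + 0.645 = 1.051
Denominator: 1 + 0.26187 = 1.26187
u = 1.051/1.26187 = 0.8329c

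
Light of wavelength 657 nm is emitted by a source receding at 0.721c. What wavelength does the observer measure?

β = 0.721
Wavelength Doppler factor = √(1.721/0.279) = √(6.168) = 2.484
λ_obs = 657 × 2.484 = 1632 nm (redshift)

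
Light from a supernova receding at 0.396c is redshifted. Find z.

β = 0.396
(1+β)/(1-β) = 1.396/0.604 = 2.3113
√(2.3113) = 1.5203
z = 1.5203 - 1 = 0.5203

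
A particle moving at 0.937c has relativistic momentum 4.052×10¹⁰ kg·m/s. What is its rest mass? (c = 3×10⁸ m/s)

γ = 1/√(1 - 0.937²) = 2.8626
v = 0.937 × 3×10⁸ = 2.811×10⁸ m/s
m = p/(γv) = 4.052×10¹⁰/(2.8626 × 2.811×10⁸) = 50.36 kg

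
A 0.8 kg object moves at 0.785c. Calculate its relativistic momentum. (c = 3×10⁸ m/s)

γ = 1/√(1 - 0.785²) = 1.614
v = 0.785 × 3×10⁸ = 2.355×10⁸ m/s
p = γmv = 1.614 × 0.8 × 2.355×10⁸ = 3.041×10⁸ kg·m/s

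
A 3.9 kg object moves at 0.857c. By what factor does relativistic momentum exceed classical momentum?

p_rel = γmv, p_class = mv
Ratio = γ = 1/√(1 - 0.857²) = 1.941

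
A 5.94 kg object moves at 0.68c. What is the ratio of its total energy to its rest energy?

E = γmc², E₀ = mc²
E/E₀ = γ = 1/√(1 - 0.68²) = 1.364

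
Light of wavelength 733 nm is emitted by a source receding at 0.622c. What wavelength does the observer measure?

β = 0.622
Wavelength Doppler factor = √(1.622/0.378) = √(4.291) = 2.071
λ_obs = 733 × 2.071 = 1518 nm (redshift)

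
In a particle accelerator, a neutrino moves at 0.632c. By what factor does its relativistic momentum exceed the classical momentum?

p_rel = γmv, p_class = mv
Ratio = γ = 1/√(1 - 0.632²)
= 1/√(0.600576) = 1.290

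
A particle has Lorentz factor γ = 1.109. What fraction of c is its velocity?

From γ = 1/√(1 - v²/c²):
1/γ² = 1/1.109² = 0.8131
v²/c² = 1 - 0.8131 = 0.1869
v/c = √(0.1869) = 0.4323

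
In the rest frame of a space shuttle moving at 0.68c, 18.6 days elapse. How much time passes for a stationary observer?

Proper time Δt₀ = 18.6 days
γ = 1/√(1 - 0.68²) = 1.364
Δt = γΔt₀ = 1.364 × 18.6 = 25.37 days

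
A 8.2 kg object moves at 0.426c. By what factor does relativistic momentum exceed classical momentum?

p_rel = γmv, p_class = mv
Ratio = γ = 1/√(1 - 0.426²) = 1.105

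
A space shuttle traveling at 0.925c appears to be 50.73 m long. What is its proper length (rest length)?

Contracted length L = 50.73 m
γ = 1/√(1 - 0.925²) = 2.632
L₀ = γL = 2.632 × 50.73 = 133.5 m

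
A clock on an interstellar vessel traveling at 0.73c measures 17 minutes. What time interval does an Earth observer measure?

Proper time Δt₀ = 17 minutes
γ = 1/√(1 - 0.73²) = 1.463
Δt = γΔt₀ = 1.463 × 17 = 24.87 minutes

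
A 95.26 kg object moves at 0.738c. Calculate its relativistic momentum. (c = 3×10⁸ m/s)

γ = 1/√(1 - 0.738²) = 1.4819
v = 0.738 × 3×10⁸ = 2.214×10⁸ m/s
p = γmv = 1.4819 × 95.26 × 2.214×10⁸ = 3.125×10¹⁰ kg·m/s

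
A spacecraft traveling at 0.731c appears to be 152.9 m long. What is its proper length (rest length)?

Contracted length L = 152.9 m
γ = 1/√(1 - 0.731²) = 1.4655
L₀ = γL = 1.4655 × 152.9 = 224.1 m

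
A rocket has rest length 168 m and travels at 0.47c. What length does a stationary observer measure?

Proper length L₀ = 168 m
γ = 1/√(1 - 0.47²) = 1.133
L = L₀/γ = 168/1.133 = 148.3 m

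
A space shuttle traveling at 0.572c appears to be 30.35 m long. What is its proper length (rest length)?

Contracted length L = 30.35 m
γ = 1/√(1 - 0.572²) = 1.219
L₀ = γL = 1.219 × 30.35 = 37.00 m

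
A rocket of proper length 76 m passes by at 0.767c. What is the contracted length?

Proper length L₀ = 76 m
γ = 1/√(1 - 0.767²) = 1.55849
L = L₀/γ = 76/1.55849 = 48.77 m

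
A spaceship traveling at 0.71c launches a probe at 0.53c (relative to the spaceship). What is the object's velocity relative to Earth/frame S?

u = (u' + v)/(1 + u'v/c²)
Numerator: 0.53 + 0.71 = 1.24
Denominator: 1 + 0.3763 = 1.3763
u = 1.24/1.3763 = 0.9010c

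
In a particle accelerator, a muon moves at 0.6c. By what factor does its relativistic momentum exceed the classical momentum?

p_rel = γmv, p_class = mv
Ratio = γ = 1/√(1 - 0.6²)
= 1/√(0.64) = 1.250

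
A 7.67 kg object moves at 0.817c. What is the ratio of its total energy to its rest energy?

E = γmc², E₀ = mc²
E/E₀ = γ = 1/√(1 - 0.817²) = 1.734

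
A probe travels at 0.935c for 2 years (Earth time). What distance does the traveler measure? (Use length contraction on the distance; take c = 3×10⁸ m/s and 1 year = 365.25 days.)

Earth distance: d = v × t = 0.935c × 2 yr = 1.7704×10¹⁶ m
γ = 2.8197
d' = d/γ = 1.7704×10¹⁶/2.8197 = 6.279×10¹⁵ m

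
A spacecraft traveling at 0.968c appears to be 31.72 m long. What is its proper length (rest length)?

Contracted length L = 31.72 m
γ = 1/√(1 - 0.968²) = 3.985
L₀ = γL = 3.985 × 31.72 = 126.4 m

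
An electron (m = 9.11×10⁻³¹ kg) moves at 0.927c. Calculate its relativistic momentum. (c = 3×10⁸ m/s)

γ = 1/√(1 - 0.927²) = 2.6662
v = 0.927 × 3×10⁸ = 2.781×10⁸ m/s
p = γmv = 2.6662 × 9.11×10⁻³¹ × 2.781×10⁸ = 6.755×10⁻²² kg·m/s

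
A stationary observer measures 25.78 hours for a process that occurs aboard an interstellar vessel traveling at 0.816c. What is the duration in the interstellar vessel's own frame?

Dilated time Δt = 25.78 hours
γ = 1/√(1 - 0.816²) = 1.730
Δt₀ = Δt/γ = 25.78/1.730 = 14.90 hours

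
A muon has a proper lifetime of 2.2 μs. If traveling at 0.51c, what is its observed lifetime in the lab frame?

Proper lifetime τ₀ = 2.2 μs
γ = 1/√(1 - 0.51²) = 1.1626
τ = γτ₀ = 1.1626 × 2.2 μs = 2.558 μs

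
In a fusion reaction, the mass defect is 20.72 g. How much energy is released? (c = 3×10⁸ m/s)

Convert mass defect: Δm = 20.72 g = 0.02072 kg
E = Δm·c² = 0.02072 × (3×10⁸)²
= 0.02072 × 9×10¹⁶ = 1.865×10¹⁵ J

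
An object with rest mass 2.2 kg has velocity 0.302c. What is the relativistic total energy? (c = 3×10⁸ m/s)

γ = 1/√(1 - 0.302²) = 1.049
mc² = 2.2 × (3×10⁸)² = 1.980×10¹⁷ J
E = γmc² = 1.049 × 1.980×10¹⁷ = 2.077×10¹⁷ J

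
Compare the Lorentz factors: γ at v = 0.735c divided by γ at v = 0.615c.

γ₁ = 1/√(1 - 0.735²) = 1.475
γ₂ = 1/√(1 - 0.615²) = 1.268
γ₁/γ₂ = 1.475/1.268 = 1.163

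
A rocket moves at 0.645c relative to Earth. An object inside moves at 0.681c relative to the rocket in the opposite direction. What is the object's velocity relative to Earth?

Object's velocity in rocket frame is u' = -0.681c
u = (u' + v)/(1 + u'v/c²) = (v - 0.681)/(1 - 0.681·v/c²)
Numerator: 0.645 - 0.681 = -0.036
Denominator: 1 - 0.439245 = 0.560755
u = -0.036/0.560755 = -0.06420c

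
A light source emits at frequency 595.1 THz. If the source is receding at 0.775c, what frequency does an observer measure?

β = v/c = 0.775
(1-β)/(1+β) = 0.225/1.775 = 0.12676
Doppler factor = √(0.12676) = 0.3560
f_obs = 595.1 × 0.3560 = 211.9 THz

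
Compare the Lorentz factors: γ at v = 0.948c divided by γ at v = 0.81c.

γ₁ = 1/√(1 - 0.948²) = 3.142
γ₂ = 1/√(1 - 0.81²) = 1.705
γ₁/γ₂ = 3.142/1.705 = 1.843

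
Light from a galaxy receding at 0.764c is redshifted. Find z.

β = 0.764
(1+β)/(1-β) = 1.764/0.236 = 7.475
√(7.475) = 2.734
z = 2.734 - 1 = 1.734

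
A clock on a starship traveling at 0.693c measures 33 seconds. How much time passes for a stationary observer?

Proper time Δt₀ = 33 seconds
γ = 1/√(1 - 0.693²) = 1.387
Δt = γΔt₀ = 1.387 × 33 = 45.77 seconds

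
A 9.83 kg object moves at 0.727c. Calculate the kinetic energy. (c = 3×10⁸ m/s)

γ = 1/√(1 - 0.727²) = 1.4564
γ - 1 = 0.4564
KE = (γ-1)mc² = 0.4564 × 9.83 × (3×10⁸)² = 4.038×10¹⁷ J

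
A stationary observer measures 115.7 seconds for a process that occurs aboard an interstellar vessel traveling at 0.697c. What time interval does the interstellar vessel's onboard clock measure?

Dilated time Δt = 115.7 seconds
γ = 1/√(1 - 0.697²) = 1.39456
Δt₀ = Δt/γ = 115.7/1.39456 = 82.97 seconds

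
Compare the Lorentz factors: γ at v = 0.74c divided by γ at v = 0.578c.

γ₁ = 1/√(1 - 0.74²) = 1.4868
γ₂ = 1/√(1 - 0.578²) = 1.2254
γ₁/γ₂ = 1.4868/1.2254 = 1.213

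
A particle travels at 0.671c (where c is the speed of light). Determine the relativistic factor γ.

v/c = 0.671, so (v/c)² = 0.450241
1 - (v/c)² = 0.549759
γ = 1/√(0.549759) = 1.349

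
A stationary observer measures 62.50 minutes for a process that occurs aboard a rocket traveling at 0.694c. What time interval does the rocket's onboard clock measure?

Dilated time Δt = 62.50 minutes
γ = 1/√(1 - 0.694²) = 1.389
Δt₀ = Δt/γ = 62.50/1.389 = 45.00 minutes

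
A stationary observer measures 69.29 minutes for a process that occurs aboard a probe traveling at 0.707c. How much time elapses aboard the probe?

Dilated time Δt = 69.29 minutes
γ = 1/√(1 - 0.707²) = 1.414
Δt₀ = Δt/γ = 69.29/1.414 = 49.00 minutes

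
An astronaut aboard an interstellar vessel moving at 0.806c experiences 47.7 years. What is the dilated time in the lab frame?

Proper time Δt₀ = 47.7 years
γ = 1/√(1 - 0.806²) = 1.68943
Δt = γΔt₀ = 1.68943 × 47.7 = 80.59 years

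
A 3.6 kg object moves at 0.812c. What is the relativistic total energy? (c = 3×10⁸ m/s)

γ = 1/√(1 - 0.812²) = 1.7133
mc² = 3.6 × (3×10⁸)² = 3.240×10¹⁷ J
E = γmc² = 1.7133 × 3.240×10¹⁷ = 5.551×10¹⁷ J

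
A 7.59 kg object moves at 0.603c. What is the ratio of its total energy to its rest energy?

E = γmc², E₀ = mc²
E/E₀ = γ = 1/√(1 - 0.603²) = 1.254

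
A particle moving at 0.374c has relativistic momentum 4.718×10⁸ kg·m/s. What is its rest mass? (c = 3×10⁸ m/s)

γ = 1/√(1 - 0.374²) = 1.0783
v = 0.374 × 3×10⁸ = 1.122×10⁸ m/s
m = p/(γv) = 4.718×10⁸/(1.0783 × 1.122×10⁸) = 3.900 kg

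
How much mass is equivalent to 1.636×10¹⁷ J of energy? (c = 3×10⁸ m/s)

From E = mc², we get m = E/c²
c² = (3×10⁸)² = 9×10¹⁶ m²/s²
m = 1.636×10¹⁷ / 9×10¹⁶ = 1.818 kg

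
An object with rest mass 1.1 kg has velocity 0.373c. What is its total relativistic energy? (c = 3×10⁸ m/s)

γ = 1/√(1 - 0.373²) = 1.078
mc² = 1.1 × (3×10⁸)² = 9.900×10¹⁶ J
E = γmc² = 1.078 × 9.900×10¹⁶ = 1.067×10¹⁷ J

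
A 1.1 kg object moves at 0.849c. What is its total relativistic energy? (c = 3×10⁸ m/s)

γ = 1/√(1 - 0.849²) = 1.893
mc² = 1.1 × (3×10⁸)² = 9.900×10¹⁶ J
E = γmc² = 1.893 × 9.900×10¹⁶ = 1.874×10¹⁷ J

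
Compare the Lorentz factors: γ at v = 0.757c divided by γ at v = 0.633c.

γ₁ = 1/√(1 - 0.757²) = 1.5304
γ₂ = 1/√(1 - 0.633²) = 1.2917
γ₁/γ₂ = 1.5304/1.2917 = 1.185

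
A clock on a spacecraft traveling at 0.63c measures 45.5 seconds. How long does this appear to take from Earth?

Proper time Δt₀ = 45.5 seconds
γ = 1/√(1 - 0.63²) = 1.2877
Δt = γΔt₀ = 1.2877 × 45.5 = 58.59 seconds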